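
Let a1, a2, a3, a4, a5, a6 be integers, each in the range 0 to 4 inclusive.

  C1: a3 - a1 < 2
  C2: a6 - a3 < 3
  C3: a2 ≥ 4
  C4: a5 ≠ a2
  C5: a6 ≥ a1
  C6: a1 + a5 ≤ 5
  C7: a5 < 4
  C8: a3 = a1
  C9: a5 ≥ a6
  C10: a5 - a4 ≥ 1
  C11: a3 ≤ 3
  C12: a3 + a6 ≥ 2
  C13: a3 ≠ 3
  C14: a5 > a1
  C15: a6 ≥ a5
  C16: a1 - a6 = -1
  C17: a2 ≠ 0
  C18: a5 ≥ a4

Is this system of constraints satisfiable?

Take a1 = 1, a2 = 4, a3 = 1, a4 = 1, a5 = 2, a6 = 2. Then constraint 1: a3 - a1 = 0; constraint 2: a6 - a3 = 1; constraint 6: a1 + a5 = 3, and every other listed constraint is also met.

Satisfiable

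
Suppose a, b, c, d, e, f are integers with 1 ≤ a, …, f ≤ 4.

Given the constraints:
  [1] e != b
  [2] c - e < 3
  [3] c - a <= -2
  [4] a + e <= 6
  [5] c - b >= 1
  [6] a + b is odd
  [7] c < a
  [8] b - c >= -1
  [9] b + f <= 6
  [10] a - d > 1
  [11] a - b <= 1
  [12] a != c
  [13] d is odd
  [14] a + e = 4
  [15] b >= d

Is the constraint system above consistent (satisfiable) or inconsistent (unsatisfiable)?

Unsatisfiable

Constraints 3, 5, and 11 give b − a ≥ -1, a − c ≥ 2, c − b ≥ 1.
Adding all 3 inequalities: the left sides telescope to 0, and the right sides sum to (-1) + 2 + 1 = 2. So 0 ≥ 2, which is false.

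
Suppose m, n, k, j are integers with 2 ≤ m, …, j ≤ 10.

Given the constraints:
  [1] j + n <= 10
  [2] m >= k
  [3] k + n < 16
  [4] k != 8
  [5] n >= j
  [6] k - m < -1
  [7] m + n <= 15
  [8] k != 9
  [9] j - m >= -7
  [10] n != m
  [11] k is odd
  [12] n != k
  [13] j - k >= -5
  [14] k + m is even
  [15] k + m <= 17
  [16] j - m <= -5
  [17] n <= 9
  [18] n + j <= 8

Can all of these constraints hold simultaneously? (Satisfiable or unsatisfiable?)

Satisfiable

One satisfying assignment is m = 9, n = 6, k = 7, j = 2.
For the less obvious constraints — constraint 1: j + n = 8; constraint 3: k + n = 13; constraint 6: k - m = -2 — and the others hold by inspection.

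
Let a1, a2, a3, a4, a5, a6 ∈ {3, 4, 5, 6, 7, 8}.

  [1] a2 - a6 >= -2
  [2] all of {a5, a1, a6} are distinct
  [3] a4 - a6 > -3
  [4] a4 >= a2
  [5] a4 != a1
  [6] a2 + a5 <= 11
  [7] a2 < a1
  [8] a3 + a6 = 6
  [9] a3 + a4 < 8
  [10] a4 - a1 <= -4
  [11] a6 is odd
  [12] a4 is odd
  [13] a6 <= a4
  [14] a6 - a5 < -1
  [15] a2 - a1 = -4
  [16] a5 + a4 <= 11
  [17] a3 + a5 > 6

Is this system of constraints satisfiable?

Satisfiable

Setting (a1, a2, a3, a4, a5, a6) = (7, 3, 3, 3, 5, 3) satisfies everything: constraint 1: a2 - a6 = 0; constraint 3: a4 - a6 = 0; constraint 6: a2 + a5 = 8, and the others follow.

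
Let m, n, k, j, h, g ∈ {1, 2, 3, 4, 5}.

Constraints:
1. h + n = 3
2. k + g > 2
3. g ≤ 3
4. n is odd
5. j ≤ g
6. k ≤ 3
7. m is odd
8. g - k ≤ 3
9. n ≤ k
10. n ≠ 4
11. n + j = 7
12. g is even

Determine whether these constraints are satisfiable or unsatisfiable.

Unsatisfiable

From constraints 6 and 9: n ≤ k ≤ 3. From constraints 3 and 5: j ≤ g ≤ 3. Hence n + j ≤ 6. But constraint 11 requires n + j = 7, and 7 > 6. Contradiction.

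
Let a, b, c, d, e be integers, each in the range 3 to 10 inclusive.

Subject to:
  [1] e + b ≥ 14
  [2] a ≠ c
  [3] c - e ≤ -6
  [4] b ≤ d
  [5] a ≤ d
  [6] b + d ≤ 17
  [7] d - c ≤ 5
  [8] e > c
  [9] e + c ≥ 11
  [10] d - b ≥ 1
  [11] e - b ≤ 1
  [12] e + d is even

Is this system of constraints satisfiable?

Constraints 3, 7, 10, and 11 give e − c ≥ 6, c − d ≥ -5, d − b ≥ 1, b − e ≥ -1.
Adding all 4 inequalities: the left sides telescope to 0, and the right sides sum to 6 + (-5) + 1 + (-1) = 1. So 0 ≥ 1, which is false.

Unsatisfiable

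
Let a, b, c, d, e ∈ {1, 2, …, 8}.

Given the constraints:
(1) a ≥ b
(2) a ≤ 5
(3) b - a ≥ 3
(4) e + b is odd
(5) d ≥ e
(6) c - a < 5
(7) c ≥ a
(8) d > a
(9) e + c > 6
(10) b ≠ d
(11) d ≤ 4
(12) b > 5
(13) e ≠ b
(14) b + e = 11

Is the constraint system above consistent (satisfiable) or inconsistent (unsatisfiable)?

Unsatisfiable

From constraints 1 and 2: b ≤ a ≤ 5. From constraints 5 and 11: e ≤ d ≤ 4. Hence b + e ≤ 9. But constraint 14 requires b + e = 11, and 11 > 9. Contradiction.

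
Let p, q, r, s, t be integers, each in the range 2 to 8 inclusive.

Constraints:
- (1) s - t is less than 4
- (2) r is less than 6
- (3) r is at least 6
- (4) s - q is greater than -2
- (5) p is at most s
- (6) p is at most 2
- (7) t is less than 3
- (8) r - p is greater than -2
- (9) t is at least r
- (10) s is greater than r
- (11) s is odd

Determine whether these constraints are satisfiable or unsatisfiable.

From constraints 3 and 9: t ≥ r and r ≥ 6, so t ≥ 6. From constraint 7: t ≤ 2. But 2 < 6, so no value of t works.

Unsatisfiable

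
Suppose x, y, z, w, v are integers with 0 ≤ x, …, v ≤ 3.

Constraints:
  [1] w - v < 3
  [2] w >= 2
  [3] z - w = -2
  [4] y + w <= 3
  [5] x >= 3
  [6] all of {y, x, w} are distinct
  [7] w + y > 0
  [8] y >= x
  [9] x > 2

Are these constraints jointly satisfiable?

From constraints 5 and 8: y ≥ x ≥ 3. From constraint 2: w ≥ 2. Hence y + w ≥ 5. But constraint 4 requires y + w ≤ 3, and 3 < 5. Contradiction.

Unsatisfiable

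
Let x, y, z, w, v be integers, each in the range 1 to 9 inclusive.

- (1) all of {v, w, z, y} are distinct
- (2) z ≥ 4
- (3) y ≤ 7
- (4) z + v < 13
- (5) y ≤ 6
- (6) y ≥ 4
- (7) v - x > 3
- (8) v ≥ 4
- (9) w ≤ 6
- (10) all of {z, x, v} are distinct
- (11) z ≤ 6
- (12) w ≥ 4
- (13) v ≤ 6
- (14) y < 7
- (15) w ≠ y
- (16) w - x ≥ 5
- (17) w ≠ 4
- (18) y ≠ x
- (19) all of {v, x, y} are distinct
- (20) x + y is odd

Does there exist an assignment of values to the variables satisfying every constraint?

Unsatisfiable

Constraints 2, 5, 6, 8, 9, 11, 12, and 13 confine each of v, w, z, y to the 3 values {4, …, 6}.
Constraint 1 requires all 4 of them to be distinct, but only 3 values are available — impossible by the pigeonhole principle.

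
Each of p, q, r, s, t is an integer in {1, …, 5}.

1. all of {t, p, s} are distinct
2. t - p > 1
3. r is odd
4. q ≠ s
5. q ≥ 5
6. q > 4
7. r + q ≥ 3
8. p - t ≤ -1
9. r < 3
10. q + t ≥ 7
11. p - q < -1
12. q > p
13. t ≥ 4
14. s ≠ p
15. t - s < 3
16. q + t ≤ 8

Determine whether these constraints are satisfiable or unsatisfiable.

Unsatisfiable

From constraint 5: q ≥ 5. From constraint 13: t ≥ 4. Hence q + t ≥ 9. But constraint 16 requires q + t ≤ 8, and 8 < 9. Contradiction.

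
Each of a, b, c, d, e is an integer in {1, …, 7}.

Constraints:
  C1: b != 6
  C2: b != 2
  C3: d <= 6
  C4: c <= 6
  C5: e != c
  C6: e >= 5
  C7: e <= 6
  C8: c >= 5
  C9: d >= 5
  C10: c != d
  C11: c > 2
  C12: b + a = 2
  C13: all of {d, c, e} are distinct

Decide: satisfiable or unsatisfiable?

Constraints 3, 4, 6, 7, 8, and 9 confine each of d, c, e to the 2 values {5, 6}.
Constraint 13 requires all 3 of them to be distinct, but only 2 values are available — impossible by the pigeonhole principle.

Unsatisfiable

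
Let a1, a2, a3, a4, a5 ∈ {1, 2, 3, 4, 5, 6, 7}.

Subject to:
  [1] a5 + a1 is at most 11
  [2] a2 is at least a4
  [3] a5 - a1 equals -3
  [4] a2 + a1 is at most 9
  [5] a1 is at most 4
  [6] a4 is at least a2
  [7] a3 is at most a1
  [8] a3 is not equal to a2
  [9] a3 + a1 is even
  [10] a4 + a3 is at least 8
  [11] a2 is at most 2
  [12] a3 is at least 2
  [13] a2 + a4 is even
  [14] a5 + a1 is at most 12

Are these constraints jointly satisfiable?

Unsatisfiable

From constraints 2 and 11: a4 ≤ a2 ≤ 2. From constraints 5 and 7: a3 ≤ a1 ≤ 4. Hence a4 + a3 ≤ 6. But constraint 10 requires a4 + a3 ≥ 8, and 8 > 6. Contradiction.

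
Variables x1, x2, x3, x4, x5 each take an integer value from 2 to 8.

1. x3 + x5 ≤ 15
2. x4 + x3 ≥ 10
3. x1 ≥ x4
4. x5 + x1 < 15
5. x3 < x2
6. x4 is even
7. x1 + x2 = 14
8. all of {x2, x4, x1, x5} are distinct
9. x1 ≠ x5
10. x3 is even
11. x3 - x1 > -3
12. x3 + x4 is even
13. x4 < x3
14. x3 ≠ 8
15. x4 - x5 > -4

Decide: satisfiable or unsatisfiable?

The assignment x1 = 6, x2 = 8, x3 = 6, x4 = 4, x5 = 7 works:
  constraint 1 holds since x3 + x5 = 13.
  constraint 2 holds since x4 + x3 = 10.
The rest check out directly.

Satisfiable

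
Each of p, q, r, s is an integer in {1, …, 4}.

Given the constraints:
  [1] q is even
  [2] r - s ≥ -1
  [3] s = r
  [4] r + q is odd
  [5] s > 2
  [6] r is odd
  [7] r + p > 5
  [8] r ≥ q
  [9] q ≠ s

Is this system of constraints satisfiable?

Setting (p, q, r, s) = (4, 2, 3, 3) satisfies everything: constraint 2: r - s = 0; constraint 7: r + p = 7, and the others follow.

Satisfiable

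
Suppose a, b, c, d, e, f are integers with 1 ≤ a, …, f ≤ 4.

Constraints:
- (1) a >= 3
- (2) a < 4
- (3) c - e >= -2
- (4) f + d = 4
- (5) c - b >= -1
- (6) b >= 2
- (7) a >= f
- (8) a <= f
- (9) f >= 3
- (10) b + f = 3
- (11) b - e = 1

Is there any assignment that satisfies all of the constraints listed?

From constraint 6: b ≥ 2. From constraints 1 and 8: f ≥ a ≥ 3. Hence b + f ≥ 5. But constraint 10 requires b + f = 3, and 3 < 5. Contradiction.

Unsatisfiable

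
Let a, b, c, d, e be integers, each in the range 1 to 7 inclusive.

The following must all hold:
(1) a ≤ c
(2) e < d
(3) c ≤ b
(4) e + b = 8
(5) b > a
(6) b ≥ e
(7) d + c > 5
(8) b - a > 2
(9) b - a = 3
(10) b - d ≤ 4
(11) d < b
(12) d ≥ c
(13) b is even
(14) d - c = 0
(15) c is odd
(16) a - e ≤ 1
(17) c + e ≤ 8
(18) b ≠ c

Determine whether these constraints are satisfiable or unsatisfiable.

Satisfiable

Try a = 3, b = 6, c = 3, d = 3, e = 2.
Check constraint 4: e + b = 8; constraint 7: d + c = 6; constraint 8: b - a = 3. The remaining constraints are straightforward to verify.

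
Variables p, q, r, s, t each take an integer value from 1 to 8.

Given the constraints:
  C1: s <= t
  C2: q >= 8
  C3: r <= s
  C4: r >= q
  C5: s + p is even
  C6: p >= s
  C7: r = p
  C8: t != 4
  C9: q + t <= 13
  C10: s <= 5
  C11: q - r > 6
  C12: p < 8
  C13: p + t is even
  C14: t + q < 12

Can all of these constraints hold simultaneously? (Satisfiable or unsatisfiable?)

Unsatisfiable

From constraints 2 and 4: r ≥ q and q ≥ 8, so r ≥ 8. From constraints 3 and 10: r ≤ s and s ≤ 5, so r ≤ 5. But 5 < 8, so no value of r works.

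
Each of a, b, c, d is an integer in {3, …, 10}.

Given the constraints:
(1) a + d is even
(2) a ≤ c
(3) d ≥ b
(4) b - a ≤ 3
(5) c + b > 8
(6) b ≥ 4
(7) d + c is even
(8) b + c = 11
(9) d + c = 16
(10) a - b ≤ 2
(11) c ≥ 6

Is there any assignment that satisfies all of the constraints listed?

Satisfiable

Take a = 3, b = 4, c = 7, d = 9. Then constraint 4: b - a = 1; constraint 5: c + b = 11, and every other listed constraint is also met.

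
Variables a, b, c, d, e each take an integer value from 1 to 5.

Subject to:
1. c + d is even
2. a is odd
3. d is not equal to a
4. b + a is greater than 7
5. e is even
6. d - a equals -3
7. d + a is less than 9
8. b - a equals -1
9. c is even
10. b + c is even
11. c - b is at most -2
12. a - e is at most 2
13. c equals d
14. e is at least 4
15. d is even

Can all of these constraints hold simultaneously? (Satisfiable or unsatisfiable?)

One satisfying assignment is a = 5, b = 4, c = 2, d = 2, e = 4.
For the less obvious constraints — constraint 4: b + a = 9; constraint 6: d - a = -3 — and the others hold by inspection.

Satisfiable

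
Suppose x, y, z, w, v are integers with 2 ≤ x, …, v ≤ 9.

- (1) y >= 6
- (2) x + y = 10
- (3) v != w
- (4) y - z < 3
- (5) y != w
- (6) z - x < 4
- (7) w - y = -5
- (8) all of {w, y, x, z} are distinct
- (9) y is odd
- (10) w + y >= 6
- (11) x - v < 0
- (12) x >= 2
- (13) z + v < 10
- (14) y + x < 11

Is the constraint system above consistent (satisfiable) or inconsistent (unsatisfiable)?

Try x = 3, y = 7, z = 5, w = 2, v = 4.
Check constraint 2: x + y = 10; constraint 4: y - z = 2. The remaining constraints are straightforward to verify.

Satisfiable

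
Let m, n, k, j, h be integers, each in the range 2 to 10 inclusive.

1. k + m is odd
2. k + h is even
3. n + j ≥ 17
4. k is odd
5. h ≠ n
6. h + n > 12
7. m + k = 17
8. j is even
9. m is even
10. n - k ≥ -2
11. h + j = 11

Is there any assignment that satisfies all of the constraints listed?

Try m = 8, n = 10, k = 9, j = 8, h = 3.
Check constraint 3: n + j = 18; constraint 6: h + n = 13; constraint 7: m + k = 17. The remaining constraints are straightforward to verify.

Satisfiable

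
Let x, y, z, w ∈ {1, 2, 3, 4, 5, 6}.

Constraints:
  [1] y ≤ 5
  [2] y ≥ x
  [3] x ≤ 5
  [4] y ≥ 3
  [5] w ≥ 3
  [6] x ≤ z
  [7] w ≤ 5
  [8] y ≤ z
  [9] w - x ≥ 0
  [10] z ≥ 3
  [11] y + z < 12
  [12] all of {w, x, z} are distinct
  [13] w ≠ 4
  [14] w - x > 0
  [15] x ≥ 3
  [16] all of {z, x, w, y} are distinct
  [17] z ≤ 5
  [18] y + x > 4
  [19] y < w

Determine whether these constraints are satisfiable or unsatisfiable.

Unsatisfiable

Constraints 1, 3, 4, 5, 7, 10, 15, and 17 confine each of z, x, w, y to the 3 values {3, …, 5}.
Constraint 16 requires all 4 of them to be distinct, but only 3 values are available — impossible by the pigeonhole principle.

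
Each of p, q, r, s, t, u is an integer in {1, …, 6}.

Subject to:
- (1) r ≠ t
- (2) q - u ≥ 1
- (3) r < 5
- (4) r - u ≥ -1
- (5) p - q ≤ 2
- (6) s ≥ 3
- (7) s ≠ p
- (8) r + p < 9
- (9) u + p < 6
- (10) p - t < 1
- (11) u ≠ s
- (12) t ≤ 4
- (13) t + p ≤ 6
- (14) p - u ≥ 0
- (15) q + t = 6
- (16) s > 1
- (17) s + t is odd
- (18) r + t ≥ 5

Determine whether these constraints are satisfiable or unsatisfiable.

Setting (p, q, r, s, t, u) = (3, 3, 4, 6, 3, 2) satisfies everything: constraint 2: q - u = 1; constraint 4: r - u = 2; constraint 5: p - q = 0, and the others follow.

Satisfiable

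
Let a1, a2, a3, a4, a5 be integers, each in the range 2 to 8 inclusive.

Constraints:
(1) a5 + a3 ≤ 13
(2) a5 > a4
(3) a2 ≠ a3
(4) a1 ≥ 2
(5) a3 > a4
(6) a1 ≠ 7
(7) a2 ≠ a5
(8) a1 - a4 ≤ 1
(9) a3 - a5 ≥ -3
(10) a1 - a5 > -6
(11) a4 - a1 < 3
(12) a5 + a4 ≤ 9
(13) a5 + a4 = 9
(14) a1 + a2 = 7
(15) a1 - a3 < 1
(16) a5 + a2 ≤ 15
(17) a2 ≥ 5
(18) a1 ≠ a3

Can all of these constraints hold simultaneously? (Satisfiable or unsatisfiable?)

Satisfiable

Try a1 = 2, a2 = 5, a3 = 4, a4 = 2, a5 = 7.
Check constraint 1: a5 + a3 = 11; constraint 8: a1 - a4 = 0; constraint 9: a3 - a5 = -3. The remaining constraints are straightforward to verify.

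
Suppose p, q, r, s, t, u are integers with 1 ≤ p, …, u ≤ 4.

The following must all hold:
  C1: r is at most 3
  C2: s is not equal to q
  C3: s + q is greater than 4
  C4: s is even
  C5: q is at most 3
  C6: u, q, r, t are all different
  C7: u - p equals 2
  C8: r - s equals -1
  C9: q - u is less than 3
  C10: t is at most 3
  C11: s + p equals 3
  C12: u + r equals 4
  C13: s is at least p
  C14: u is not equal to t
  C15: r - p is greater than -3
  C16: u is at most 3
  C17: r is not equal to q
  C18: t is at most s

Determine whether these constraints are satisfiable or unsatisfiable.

Unsatisfiable

Constraints 1, 5, 10, and 16 confine each of u, q, r, t to the 3 values {1, …, 3} (the domain already gives each ≥ 1).
Constraint 6 requires all 4 of them to be distinct, but only 3 values are available — impossible by the pigeonhole principle.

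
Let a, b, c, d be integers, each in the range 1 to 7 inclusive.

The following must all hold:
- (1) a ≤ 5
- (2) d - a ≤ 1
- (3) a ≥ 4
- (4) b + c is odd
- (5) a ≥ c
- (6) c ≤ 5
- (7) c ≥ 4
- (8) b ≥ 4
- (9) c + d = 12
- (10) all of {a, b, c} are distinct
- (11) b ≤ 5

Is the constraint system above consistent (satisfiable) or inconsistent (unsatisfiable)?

Unsatisfiable

Constraints 1, 3, 6, 7, 8, and 11 confine each of a, b, c to the 2 values {4, 5}.
Constraint 10 requires all 3 of them to be distinct, but only 2 values are available — impossible by the pigeonhole principle.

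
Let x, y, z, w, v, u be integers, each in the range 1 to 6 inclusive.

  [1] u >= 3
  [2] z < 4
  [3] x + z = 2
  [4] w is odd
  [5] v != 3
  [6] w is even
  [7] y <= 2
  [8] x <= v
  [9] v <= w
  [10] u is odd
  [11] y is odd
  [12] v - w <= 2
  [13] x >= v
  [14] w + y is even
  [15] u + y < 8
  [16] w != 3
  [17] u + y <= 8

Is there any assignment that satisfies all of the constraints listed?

Constraint 6 makes w even and constraint 11 makes y odd, so w + y must be odd. Constraint 14 says w + y is even — contradiction.

Unsatisfiable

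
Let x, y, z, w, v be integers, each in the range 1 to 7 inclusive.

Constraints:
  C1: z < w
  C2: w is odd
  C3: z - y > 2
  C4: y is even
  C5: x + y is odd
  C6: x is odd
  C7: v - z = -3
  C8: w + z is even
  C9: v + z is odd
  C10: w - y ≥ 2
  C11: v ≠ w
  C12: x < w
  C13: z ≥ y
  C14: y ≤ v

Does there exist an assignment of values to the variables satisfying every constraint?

The assignment x = 3, y = 2, z = 5, w = 7, v = 2 works:
  constraint 3 holds since z - y = 3.
  constraint 7 holds since v - z = -3.
  constraint 10 holds since w - y = 5.
The rest check out directly.

Satisfiable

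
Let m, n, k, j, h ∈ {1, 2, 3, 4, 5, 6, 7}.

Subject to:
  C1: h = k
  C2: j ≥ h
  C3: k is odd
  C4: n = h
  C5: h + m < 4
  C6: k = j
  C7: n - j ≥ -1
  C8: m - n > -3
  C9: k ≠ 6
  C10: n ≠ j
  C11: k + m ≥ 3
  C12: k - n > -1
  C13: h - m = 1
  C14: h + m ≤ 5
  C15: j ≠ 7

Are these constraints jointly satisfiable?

Unsatisfiable

From constraints 1, 4, and 6, n = h = k = j, so n = j. But constraint 10 says n ≠ j. Contradiction.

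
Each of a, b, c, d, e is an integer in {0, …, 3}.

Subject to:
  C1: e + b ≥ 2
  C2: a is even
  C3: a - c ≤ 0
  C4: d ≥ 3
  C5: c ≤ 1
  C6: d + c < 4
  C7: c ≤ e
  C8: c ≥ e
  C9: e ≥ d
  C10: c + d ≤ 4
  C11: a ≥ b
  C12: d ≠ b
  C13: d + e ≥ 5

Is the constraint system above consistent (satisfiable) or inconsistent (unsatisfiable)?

From constraints 4 and 9: e ≥ d and d ≥ 3, so e ≥ 3. From constraints 5 and 8: e ≤ c and c ≤ 1, so e ≤ 1. But 1 < 3, so no value of e works.

Unsatisfiable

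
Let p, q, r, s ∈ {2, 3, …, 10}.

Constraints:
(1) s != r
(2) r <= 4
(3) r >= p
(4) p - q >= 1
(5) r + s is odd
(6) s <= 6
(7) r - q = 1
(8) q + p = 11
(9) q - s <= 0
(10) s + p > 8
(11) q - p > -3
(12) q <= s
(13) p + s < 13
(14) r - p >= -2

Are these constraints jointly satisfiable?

Unsatisfiable

From constraints 6 and 12: q ≤ s ≤ 6. From constraints 2 and 3: p ≤ r ≤ 4. Hence q + p ≤ 10. But constraint 8 requires q + p = 11, and 11 > 10. Contradiction.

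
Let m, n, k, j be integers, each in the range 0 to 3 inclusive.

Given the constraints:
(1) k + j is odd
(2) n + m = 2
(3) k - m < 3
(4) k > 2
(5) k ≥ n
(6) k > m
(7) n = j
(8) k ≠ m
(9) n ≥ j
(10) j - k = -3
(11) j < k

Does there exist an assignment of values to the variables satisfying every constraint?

Satisfiable

One satisfying assignment is m = 2, n = 0, k = 3, j = 0.
For the less obvious constraints — constraint 2: n + m = 2; constraint 3: k - m = 1 — and the others hold by inspection.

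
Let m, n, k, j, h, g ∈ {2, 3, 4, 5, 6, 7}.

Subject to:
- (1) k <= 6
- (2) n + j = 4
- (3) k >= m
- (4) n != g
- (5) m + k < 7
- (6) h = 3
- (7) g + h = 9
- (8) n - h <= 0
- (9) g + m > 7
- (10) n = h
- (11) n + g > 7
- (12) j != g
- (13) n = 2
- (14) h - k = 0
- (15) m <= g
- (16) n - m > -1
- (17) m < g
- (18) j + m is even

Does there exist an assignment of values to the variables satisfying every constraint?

Constraint 13 fixes n = 2 and constraint 6 fixes h = 3, but constraint 10 requires n = h. Since 2 ≠ 3, contradiction.

Unsatisfiable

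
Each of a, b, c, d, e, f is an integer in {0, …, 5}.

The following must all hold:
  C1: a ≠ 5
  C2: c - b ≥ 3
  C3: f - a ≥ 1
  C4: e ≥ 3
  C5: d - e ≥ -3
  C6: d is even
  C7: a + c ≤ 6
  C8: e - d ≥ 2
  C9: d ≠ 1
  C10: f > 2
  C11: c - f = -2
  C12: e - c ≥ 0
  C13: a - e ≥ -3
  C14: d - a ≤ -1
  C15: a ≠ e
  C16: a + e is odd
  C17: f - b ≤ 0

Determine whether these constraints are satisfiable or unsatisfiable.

Unsatisfiable

Constraints 2, 3, 5, 12, 14, and 17 give d − e ≥ -3, e − c ≥ 0, c − b ≥ 3, b − f ≥ 0, f − a ≥ 1, a − d ≥ 1.
Adding all 6 inequalities: the left sides telescope to 0, and the right sides sum to (-3) + 0 + 3 + 0 + 1 + 1 = 2. So 0 ≥ 2, which is false.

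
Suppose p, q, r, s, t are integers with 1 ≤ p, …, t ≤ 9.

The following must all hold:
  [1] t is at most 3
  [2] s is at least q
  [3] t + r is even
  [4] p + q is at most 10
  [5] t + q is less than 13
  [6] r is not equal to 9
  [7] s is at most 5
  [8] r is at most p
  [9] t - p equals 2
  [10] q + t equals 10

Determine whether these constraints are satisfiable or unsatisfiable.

From constraints 2 and 7: q ≤ s ≤ 5. From constraint 1: t ≤ 3. Hence q + t ≤ 8. But constraint 10 requires q + t = 10, and 10 > 8. Contradiction.

Unsatisfiable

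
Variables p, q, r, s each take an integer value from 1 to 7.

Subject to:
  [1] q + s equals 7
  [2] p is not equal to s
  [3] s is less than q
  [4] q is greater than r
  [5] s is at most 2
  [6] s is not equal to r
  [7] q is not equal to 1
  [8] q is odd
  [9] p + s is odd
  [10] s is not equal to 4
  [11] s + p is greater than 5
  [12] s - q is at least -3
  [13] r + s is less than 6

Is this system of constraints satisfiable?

Satisfiable

Setting (p, q, r, s) = (5, 5, 3, 2) satisfies everything: constraint 1: q + s = 7; constraint 11: s + p = 7; constraint 12: s - q = -3, and the others follow.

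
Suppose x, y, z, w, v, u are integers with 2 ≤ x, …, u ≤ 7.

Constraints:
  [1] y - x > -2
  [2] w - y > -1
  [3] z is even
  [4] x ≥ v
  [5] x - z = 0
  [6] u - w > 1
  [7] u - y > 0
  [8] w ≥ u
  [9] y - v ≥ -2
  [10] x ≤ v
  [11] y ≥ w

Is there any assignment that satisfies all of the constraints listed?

Unsatisfiable

Constraints 7, 8, and 11 give w ≤ y, y < u, u ≤ w. Chaining: w ≤ y < u ≤ w, which forces w < w — impossible.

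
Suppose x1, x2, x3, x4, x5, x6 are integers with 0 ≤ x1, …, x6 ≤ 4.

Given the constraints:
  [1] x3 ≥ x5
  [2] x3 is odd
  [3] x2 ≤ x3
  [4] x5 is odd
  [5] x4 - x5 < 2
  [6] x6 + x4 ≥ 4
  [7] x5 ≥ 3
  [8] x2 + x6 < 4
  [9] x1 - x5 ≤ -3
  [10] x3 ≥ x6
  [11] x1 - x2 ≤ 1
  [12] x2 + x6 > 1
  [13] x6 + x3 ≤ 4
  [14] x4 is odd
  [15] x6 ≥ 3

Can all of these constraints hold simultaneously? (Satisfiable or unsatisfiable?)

From constraint 15: x6 ≥ 3. From constraints 1 and 7: x3 ≥ x5 ≥ 3. Hence x6 + x3 ≥ 6. But constraint 13 requires x6 + x3 ≤ 4, and 4 < 6. Contradiction.

Unsatisfiable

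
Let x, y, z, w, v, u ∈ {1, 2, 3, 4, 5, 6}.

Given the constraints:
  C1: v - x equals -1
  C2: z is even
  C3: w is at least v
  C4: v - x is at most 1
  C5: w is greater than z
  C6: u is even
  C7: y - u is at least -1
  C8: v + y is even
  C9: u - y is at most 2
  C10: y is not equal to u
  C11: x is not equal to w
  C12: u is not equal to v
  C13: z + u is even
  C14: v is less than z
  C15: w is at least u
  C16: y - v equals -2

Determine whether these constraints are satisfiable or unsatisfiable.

Setting (x, y, z, w, v, u) = (4, 1, 4, 6, 3, 2) satisfies everything: constraint 1: v - x = -1; constraint 4: v - x = -1, and the others follow.

Satisfiable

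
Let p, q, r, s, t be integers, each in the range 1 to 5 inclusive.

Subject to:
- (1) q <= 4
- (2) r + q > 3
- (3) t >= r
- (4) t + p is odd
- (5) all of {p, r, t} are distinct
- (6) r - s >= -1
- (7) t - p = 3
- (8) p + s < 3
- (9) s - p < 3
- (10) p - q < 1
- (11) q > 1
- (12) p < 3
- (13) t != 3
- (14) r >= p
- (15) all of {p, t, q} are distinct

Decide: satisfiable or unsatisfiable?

Satisfiable

Setting (p, q, r, s, t) = (1, 3, 2, 1, 4) satisfies everything: constraint 2: r + q = 5; constraint 6: r - s = 1; constraint 7: t - p = 3, and the others follow.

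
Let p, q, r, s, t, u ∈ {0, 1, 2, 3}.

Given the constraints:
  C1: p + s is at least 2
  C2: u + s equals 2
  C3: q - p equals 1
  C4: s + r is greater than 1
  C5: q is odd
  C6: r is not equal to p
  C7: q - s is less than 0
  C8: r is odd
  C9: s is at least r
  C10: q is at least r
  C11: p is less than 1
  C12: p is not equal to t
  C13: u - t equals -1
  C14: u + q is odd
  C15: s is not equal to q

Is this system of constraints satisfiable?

The assignment p = 0, q = 1, r = 1, s = 2, t = 1, u = 0 works:
  constraint 1 holds since p + s = 2.
  constraint 2 holds since u + s = 2.
  constraint 3 holds since q - p = 1.
The rest check out directly.

Satisfiable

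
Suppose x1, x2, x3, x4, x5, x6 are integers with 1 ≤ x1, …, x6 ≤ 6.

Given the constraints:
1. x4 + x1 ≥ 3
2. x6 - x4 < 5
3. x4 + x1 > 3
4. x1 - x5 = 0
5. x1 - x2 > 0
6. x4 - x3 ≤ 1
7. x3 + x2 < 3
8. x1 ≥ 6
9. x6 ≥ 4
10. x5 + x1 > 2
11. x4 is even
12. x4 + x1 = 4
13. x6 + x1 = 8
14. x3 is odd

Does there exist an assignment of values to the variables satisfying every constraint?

Unsatisfiable

From constraint 9: x6 ≥ 4. From constraint 8: x1 ≥ 6. Hence x6 + x1 ≥ 10. But constraint 13 requires x6 + x1 = 8, and 8 < 10. Contradiction.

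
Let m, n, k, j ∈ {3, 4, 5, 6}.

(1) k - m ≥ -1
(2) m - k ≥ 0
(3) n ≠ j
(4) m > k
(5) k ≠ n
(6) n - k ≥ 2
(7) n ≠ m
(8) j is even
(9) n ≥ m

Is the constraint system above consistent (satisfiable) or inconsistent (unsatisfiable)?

Try m = 4, n = 5, k = 3, j = 4.
Check constraint 1: k - m = -1; constraint 2: m - k = 1; constraint 6: n - k = 2. The remaining constraints are straightforward to verify.

Satisfiable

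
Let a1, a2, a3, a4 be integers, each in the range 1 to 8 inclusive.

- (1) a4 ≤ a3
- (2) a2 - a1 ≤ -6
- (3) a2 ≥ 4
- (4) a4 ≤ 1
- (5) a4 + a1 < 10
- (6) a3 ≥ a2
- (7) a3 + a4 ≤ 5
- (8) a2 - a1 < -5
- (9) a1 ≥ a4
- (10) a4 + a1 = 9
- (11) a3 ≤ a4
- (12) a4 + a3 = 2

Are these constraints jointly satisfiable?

From constraints 3 and 6: a3 ≥ a2 and a2 ≥ 4, so a3 ≥ 4. From constraints 4 and 11: a3 ≤ a4 and a4 ≤ 1, so a3 ≤ 1. But 1 < 4, so no value of a3 works.

Unsatisfiable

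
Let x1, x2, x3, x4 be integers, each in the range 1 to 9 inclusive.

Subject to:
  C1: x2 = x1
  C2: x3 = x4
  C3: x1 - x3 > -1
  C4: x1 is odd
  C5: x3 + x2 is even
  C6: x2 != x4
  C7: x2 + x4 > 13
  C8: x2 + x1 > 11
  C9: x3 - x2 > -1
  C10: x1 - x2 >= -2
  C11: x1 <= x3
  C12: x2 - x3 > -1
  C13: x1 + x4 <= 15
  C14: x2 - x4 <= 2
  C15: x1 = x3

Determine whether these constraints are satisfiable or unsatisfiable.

Unsatisfiable

From constraints 1, 2, and 15, x2 = x1 = x3 = x4, so x2 = x4. But constraint 6 says x2 ≠ x4. Contradiction.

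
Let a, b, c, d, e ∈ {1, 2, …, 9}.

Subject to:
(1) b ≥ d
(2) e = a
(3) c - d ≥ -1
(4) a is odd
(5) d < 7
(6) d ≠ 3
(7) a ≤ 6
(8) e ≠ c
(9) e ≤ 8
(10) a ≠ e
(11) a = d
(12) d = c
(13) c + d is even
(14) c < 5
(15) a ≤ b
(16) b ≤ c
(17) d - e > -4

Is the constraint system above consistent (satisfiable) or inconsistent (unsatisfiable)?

From constraints 2, 11, and 12, e = a = d = c, so e = c. But constraint 8 says e ≠ c. Contradiction.

Unsatisfiable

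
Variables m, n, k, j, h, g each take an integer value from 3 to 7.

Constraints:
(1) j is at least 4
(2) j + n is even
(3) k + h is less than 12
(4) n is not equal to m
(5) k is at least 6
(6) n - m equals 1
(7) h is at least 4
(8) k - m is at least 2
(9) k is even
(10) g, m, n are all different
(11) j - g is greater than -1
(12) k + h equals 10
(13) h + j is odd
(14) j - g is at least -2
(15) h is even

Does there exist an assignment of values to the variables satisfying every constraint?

Try m = 4, n = 5, k = 6, j = 7, h = 4, g = 7.
Check constraint 3: k + h = 10; constraint 6: n - m = 1. The remaining constraints are straightforward to verify.

Satisfiable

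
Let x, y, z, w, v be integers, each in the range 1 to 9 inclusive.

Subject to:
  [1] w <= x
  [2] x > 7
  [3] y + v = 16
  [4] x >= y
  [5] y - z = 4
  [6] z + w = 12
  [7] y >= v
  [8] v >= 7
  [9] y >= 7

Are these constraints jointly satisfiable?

Satisfiable

Try x = 9, y = 8, z = 4, w = 8, v = 8.
Check constraint 3: y + v = 16; constraint 5: y - z = 4; constraint 6: z + w = 12. The remaining constraints are straightforward to verify.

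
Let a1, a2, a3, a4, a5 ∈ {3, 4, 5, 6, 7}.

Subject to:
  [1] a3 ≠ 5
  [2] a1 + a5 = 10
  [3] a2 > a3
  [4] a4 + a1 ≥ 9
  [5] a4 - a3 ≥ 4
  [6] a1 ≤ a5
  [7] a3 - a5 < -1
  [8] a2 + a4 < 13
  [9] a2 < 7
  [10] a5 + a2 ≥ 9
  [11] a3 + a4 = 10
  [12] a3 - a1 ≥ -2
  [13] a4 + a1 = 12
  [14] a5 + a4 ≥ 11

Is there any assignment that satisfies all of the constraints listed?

The assignment a1 = 5, a2 = 5, a3 = 3, a4 = 7, a5 = 5 works:
  constraint 2 holds since a1 + a5 = 10.
  constraint 4 holds since a4 + a1 = 12.
The rest check out directly.

Satisfiable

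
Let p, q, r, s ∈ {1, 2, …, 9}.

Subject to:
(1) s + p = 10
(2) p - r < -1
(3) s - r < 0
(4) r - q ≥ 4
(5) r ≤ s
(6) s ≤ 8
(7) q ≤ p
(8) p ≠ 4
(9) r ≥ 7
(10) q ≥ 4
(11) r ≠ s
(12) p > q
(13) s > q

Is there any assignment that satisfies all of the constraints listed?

From constraints 5 and 9: s ≥ r ≥ 7. From constraints 7 and 10: p ≥ q ≥ 4. Hence s + p ≥ 11. But constraint 1 requires s + p = 10, and 10 < 11. Contradiction.

Unsatisfiable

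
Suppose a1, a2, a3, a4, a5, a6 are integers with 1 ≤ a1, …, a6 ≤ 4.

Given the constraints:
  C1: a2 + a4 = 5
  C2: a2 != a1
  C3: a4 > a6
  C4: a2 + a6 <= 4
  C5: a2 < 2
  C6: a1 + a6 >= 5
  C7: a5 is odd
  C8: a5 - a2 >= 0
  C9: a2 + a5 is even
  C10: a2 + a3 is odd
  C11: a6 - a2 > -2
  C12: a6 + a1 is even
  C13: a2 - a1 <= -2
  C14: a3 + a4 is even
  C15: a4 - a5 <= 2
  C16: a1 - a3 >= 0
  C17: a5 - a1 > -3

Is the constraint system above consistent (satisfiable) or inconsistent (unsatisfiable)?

Satisfiable

The assignment a1 = 4, a2 = 1, a3 = 4, a4 = 4, a5 = 3, a6 = 2 works:
  constraint 1 holds since a2 + a4 = 5.
  constraint 4 holds since a2 + a6 = 3.
The rest check out directly.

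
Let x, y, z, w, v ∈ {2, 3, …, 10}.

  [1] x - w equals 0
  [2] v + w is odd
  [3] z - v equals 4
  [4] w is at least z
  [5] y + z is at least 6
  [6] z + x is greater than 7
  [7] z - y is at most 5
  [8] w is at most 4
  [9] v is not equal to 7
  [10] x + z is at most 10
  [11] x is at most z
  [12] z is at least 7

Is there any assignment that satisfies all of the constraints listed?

Unsatisfiable

From constraints 4 and 12: w ≥ z and z ≥ 7, so w ≥ 7. From constraint 8: w ≤ 4. But 4 < 7, so no value of w works.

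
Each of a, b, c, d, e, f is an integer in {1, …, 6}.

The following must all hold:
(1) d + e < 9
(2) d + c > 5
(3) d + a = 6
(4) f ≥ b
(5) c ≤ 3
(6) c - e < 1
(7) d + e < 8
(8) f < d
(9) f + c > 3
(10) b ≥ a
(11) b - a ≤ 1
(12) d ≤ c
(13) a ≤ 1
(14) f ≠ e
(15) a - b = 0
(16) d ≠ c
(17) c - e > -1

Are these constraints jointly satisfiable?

Unsatisfiable

From constraints 5 and 12: d ≤ c ≤ 3. From constraint 13: a ≤ 1. Hence d + a ≤ 4. But constraint 3 requires d + a = 6, and 6 > 4. Contradiction.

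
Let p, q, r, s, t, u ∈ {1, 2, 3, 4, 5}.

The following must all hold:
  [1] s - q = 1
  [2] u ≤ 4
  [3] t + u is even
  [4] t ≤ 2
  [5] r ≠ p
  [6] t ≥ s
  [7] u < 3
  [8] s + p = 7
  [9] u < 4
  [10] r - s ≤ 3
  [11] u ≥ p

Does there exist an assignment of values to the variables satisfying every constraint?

From constraints 4 and 6: s ≤ t ≤ 2. From constraints 2 and 11: p ≤ u ≤ 4. Hence s + p ≤ 6. But constraint 8 requires s + p = 7, and 7 > 6. Contradiction.

Unsatisfiable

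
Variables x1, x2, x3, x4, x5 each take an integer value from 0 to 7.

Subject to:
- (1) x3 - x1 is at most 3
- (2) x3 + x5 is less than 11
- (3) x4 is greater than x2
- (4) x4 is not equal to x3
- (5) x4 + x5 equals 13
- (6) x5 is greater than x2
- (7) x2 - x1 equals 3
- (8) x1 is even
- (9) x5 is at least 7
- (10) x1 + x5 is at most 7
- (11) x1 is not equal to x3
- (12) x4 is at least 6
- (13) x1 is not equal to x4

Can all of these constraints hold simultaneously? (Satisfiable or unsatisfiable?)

Setting (x1, x2, x3, x4, x5) = (0, 3, 3, 6, 7) satisfies everything: constraint 1: x3 - x1 = 3; constraint 2: x3 + x5 = 10; constraint 5: x4 + x5 = 13, and the others follow.

Satisfiable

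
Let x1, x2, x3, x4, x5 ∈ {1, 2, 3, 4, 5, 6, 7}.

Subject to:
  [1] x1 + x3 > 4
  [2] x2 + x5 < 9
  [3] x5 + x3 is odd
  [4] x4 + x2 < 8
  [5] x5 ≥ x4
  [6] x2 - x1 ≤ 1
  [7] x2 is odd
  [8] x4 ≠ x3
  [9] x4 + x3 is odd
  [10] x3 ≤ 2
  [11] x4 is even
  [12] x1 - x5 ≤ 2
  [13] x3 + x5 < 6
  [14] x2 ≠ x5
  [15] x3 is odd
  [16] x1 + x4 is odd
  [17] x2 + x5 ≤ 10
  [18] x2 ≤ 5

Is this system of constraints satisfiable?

Satisfiable

Setting (x1, x2, x3, x4, x5) = (5, 3, 1, 2, 4) satisfies everything: constraint 1: x1 + x3 = 6; constraint 2: x2 + x5 = 7, and the others follow.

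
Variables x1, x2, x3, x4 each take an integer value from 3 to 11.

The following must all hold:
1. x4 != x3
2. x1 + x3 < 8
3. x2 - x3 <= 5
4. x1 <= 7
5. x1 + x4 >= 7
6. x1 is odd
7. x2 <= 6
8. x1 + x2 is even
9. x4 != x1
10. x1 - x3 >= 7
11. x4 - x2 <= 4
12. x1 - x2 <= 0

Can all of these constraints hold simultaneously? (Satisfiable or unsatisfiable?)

Unsatisfiable

Constraints 3, 10, and 12 give x1 − x3 ≥ 7, x3 − x2 ≥ -5, x2 − x1 ≥ 0.
Adding all 3 inequalities: the left sides telescope to 0, and the right sides sum to 7 + (-5) + 0 = 2. So 0 ≥ 2, which is false.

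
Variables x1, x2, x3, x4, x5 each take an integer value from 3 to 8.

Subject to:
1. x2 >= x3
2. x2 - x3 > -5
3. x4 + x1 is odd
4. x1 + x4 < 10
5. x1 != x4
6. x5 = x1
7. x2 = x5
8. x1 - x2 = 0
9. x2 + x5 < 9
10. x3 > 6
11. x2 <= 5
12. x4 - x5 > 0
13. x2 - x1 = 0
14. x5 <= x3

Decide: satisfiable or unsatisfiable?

Unsatisfiable

From constraint 10: x3 ≥ 7. From constraints 1 and 11: x3 ≤ x2 and x2 ≤ 5, so x3 ≤ 5. But 5 < 7, so no value of x3 works.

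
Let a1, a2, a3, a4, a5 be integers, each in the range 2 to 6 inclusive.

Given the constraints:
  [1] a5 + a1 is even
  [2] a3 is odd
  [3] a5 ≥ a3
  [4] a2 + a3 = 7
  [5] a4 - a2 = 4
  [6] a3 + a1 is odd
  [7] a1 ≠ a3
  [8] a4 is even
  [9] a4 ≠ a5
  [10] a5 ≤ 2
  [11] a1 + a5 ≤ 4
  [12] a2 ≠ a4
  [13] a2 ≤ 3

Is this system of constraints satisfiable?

Unsatisfiable

From constraint 13: a2 ≤ 3. From constraints 3 and 10: a3 ≤ a5 ≤ 2. Hence a2 + a3 ≤ 5. But constraint 4 requires a2 + a3 = 7, and 7 > 5. Contradiction.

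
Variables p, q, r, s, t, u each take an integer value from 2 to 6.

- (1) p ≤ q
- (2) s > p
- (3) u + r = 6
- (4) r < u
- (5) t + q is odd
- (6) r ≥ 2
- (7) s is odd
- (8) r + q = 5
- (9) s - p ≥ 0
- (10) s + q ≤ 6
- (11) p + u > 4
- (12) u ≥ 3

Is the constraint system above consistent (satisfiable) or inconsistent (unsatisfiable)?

Satisfiable

One satisfying assignment is p = 2, q = 3, r = 2, s = 3, t = 2, u = 4.
For the less obvious constraints — constraint 3: u + r = 6; constraint 8: r + q = 5 — and the others hold by inspection.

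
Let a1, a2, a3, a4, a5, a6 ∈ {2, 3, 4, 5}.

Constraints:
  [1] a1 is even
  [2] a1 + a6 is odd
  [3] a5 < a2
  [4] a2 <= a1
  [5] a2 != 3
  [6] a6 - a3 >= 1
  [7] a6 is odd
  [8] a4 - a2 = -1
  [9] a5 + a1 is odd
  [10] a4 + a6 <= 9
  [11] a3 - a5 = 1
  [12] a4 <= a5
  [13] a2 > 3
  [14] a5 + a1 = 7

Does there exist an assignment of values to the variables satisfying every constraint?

One satisfying assignment is a1 = 4, a2 = 4, a3 = 4, a4 = 3, a5 = 3, a6 = 5.
For the less obvious constraints — constraint 6: a6 - a3 = 1; constraint 8: a4 - a2 = -1 — and the others hold by inspection.

Satisfiable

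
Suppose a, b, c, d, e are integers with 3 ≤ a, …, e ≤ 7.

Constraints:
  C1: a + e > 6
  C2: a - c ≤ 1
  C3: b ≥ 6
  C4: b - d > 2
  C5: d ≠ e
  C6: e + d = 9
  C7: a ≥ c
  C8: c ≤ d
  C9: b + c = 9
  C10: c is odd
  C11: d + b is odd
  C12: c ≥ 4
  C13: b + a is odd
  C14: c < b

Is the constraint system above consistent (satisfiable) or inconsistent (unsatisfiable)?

Unsatisfiable

From constraint 3: b ≥ 6. From constraint 12: c ≥ 4. Hence b + c ≥ 10. But constraint 9 requires b + c = 9, and 9 < 10. Contradiction.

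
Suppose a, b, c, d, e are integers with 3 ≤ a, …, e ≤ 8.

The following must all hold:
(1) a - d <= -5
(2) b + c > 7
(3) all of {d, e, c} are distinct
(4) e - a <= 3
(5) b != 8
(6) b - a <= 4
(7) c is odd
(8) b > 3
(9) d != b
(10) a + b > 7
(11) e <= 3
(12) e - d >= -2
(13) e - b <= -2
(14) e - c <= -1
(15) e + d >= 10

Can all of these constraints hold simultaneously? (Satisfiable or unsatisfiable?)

Constraints 1, 6, 12, and 13 give a − b ≥ -4, b − e ≥ 2, e − d ≥ -2, d − a ≥ 5.
Adding all 4 inequalities: the left sides telescope to 0, and the right sides sum to (-4) + 2 + (-2) + 5 = 1. So 0 ≥ 1, which is false.

Unsatisfiable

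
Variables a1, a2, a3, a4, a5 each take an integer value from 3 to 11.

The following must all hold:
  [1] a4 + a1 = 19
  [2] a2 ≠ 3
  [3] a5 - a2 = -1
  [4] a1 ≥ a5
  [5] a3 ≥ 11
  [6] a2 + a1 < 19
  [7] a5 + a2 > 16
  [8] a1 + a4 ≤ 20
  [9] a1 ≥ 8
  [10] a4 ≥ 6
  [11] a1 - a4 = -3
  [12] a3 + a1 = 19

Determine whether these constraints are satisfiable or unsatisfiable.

Satisfiable

The assignment a1 = 8, a2 = 9, a3 = 11, a4 = 11, a5 = 8 works:
  constraint 1 holds since a4 + a1 = 19.
  constraint 3 holds since a5 - a2 = -1.
The rest check out directly.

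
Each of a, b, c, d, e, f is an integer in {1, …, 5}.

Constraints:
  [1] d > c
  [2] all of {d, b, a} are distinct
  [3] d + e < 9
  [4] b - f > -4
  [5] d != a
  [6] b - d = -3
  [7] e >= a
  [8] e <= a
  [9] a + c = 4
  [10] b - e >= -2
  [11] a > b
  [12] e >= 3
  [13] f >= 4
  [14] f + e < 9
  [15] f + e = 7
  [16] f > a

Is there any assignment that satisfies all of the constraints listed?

Satisfiable

One satisfying assignment is a = 3, b = 1, c = 1, d = 4, e = 3, f = 4.
For the less obvious constraints — constraint 3: d + e = 7; constraint 4: b - f = -3 — and the others hold by inspection.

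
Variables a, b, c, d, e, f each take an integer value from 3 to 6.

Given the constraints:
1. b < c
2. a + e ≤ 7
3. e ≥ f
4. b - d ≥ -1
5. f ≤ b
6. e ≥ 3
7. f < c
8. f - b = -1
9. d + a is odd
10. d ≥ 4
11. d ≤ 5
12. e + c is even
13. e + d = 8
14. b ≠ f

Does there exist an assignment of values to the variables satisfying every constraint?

Satisfiable

The assignment a = 3, b = 5, c = 6, d = 4, e = 4, f = 4 works:
  constraint 2 holds since a + e = 7.
  constraint 4 holds since b - d = 1.
The rest check out directly.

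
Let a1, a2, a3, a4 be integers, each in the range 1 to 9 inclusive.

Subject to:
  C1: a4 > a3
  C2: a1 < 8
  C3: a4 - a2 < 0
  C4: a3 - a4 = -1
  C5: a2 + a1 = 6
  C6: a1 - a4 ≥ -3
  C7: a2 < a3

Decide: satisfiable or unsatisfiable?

Unsatisfiable

Constraints 1, 3, and 7 give a4 < a2, a2 < a3, a3 < a4. Chaining: a4 < a2 < a3 < a4, which forces a4 < a4 — impossible.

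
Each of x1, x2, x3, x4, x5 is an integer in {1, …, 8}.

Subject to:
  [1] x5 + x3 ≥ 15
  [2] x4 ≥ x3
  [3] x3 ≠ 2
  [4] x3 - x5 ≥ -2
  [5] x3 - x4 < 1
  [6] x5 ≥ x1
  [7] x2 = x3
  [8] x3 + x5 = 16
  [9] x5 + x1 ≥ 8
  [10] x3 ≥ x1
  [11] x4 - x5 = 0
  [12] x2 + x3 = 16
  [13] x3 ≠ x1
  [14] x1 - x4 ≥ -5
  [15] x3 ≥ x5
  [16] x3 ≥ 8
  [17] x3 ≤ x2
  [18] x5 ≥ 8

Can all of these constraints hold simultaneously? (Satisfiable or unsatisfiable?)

Try x1 = 3, x2 = 8, x3 = 8, x4 = 8, x5 = 8.
Check constraint 1: x5 + x3 = 16; constraint 4: x3 - x5 = 0; constraint 5: x3 - x4 = 0. The remaining constraints are straightforward to verify.

Satisfiable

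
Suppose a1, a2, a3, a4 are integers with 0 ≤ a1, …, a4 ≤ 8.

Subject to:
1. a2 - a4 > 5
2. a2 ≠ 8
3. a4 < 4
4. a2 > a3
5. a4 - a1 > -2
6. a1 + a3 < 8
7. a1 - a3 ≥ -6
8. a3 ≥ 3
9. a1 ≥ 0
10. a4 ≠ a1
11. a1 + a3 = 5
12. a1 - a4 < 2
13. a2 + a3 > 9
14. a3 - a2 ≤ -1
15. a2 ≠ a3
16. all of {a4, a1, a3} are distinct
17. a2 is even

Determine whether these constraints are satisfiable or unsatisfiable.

Try a1 = 1, a2 = 6, a3 = 4, a4 = 0.
Check constraint 1: a2 - a4 = 6; constraint 5: a4 - a1 = -1. The remaining constraints are straightforward to verify.

Satisfiable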